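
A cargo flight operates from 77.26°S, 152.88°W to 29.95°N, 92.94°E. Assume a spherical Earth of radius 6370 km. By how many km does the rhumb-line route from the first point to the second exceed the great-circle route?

Great circle: cos σ = sin φ₁ sin φ₂ + cos φ₁ cos φ₂ cos Δλ,  σ = 2.1715 rad → d_gc = 13832.4 km
Rhumb line: Δψ = +2.7408, q = Δφ/Δψ = 0.6827, d_rh = R√(Δφ²+q²Δλ²) = 14737.0 km
Excess = 14737.0 − 13832.4 = 904.6 ≈ 905 km

905 km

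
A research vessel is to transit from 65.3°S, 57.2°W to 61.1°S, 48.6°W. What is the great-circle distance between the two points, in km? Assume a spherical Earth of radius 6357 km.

633 km

cos σ = sin φ₁ sin φ₂ + cos φ₁ cos φ₂ cos Δλ
      = sin(-65.30°)sin(-61.10°) + cos(-65.30°)cos(-61.10°)cos(8.60°) = 0.9950
σ = 5.707° → d = Rσ = 6357·0.09960 = 633 km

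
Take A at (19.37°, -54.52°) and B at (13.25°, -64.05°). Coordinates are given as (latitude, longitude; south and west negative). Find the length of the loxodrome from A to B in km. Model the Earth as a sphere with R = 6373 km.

Δψ = ln[tan(π/4+φ₂/2)/tan(π/4+φ₁/2)] = -0.1114;  Δφ = -0.1068 rad,  Δλ = -0.1663 rad
q = Δφ/Δψ = 0.9592
d = R·√(Δφ² + q²Δλ²) = 6373·0.19200 = 1224 km

1224 km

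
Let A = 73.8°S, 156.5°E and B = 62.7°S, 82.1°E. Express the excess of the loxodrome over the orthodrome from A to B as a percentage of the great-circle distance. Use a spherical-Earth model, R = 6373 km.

6.4%

Great circle: σ = 0.4784 rad → d_gc = Rσ = 3048.7 km
Rhumb: Δφ = +0.1937, Δλ = -1.2985, Δψ = +0.5344, q = Δφ/Δψ = 0.3626 → d_rh = R√(Δφ²+q²Δλ²) = 3244.4 km
Excess = (3244.4 − 3048.7) / 3048.7 = 195.7 / 3048.7 = 6.42% ≈ 6.4%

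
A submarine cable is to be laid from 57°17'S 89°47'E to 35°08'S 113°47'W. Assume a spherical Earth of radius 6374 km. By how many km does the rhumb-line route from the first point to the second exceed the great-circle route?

Great circle: cos σ = sin φ₁ sin φ₂ + cos φ₁ cos φ₂ cos Δλ,  σ = 1.4917 rad → d_gc = 9508.0 km
Rhumb line: Δψ = +0.5701, q = Δφ/Δψ = 0.6781, d_rh = R√(Δφ²+q²Δλ²) = 12055.3 km
Excess = 12055.3 − 9508.0 = 2547.3 ≈ 2547 km

2547 km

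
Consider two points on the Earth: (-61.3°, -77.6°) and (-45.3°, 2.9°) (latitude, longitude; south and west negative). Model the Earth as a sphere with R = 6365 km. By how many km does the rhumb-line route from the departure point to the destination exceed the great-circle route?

Great circle: cos σ = sin φ₁ sin φ₂ + cos φ₁ cos φ₂ cos Δλ,  σ = 0.8241 rad → d_gc = 5245.3 km
Rhumb line: Δψ = +0.4745, q = Δφ/Δψ = 0.5886, d_rh = R√(Δφ²+q²Δλ²) = 5555.5 km
Excess = 5555.5 − 5245.3 = 310.2 ≈ 310 km

310 km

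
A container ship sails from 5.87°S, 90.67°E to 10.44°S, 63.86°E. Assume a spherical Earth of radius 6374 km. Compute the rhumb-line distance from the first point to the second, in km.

Rhumb course C = atan2(Δλ, Δψ) with Δψ = ln[tan(π/4+φ₂/2)/tan(π/4+φ₁/2)] = -0.0806, Δλ = -0.4679 → C = 260.23°
d = R·|Δφ| / |cos C| = 6374·0.07976 / 0.16975 = 2995 km

2995 km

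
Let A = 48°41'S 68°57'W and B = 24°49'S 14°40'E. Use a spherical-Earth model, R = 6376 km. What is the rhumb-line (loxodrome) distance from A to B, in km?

7806 km

Δψ = ln[tan(π/4+φ₂/2)/tan(π/4+φ₁/2)] = +0.5281;  Δφ = +0.4166 rad,  Δλ = +1.4594 rad
q = Δφ/Δψ = 0.7888
d = R·√(Δφ² + q²Δλ²) = 6376·1.22425 = 7806 km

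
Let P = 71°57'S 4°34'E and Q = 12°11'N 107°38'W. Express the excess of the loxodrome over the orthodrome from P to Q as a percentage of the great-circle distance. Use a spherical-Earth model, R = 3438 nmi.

Great circle: σ = 1.8913 rad → d_gc = Rσ = 6502.5 nmi
Rhumb: Δφ = +1.4684, Δλ = -1.9583, Δψ = +2.0542, q = Δφ/Δψ = 0.7148 → d_rh = R√(Δφ²+q²Δλ²) = 6974.8 nmi
Excess = (6974.8 − 6502.5) / 6502.5 = 472.3 / 6502.5 = 7.26% ≈ 7.3%

7.3%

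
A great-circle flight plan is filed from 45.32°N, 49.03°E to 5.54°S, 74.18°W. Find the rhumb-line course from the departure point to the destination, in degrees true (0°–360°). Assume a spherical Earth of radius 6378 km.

245.4°

Meridional parts: M(φ₁)=+0.8893, M(φ₂)=-0.0968 → ΔM = -0.9861;  Δλ = -2.1504 rad
tan C = Δλ / ΔM = +2.1807 → C = 245.36°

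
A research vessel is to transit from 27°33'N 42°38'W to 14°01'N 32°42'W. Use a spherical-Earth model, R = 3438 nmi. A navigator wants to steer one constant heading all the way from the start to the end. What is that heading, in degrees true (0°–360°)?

Δψ = ln[tan(π/4+φ₂/2)/tan(π/4+φ₁/2)] = -0.2534
Δλ = +0.1734 rad (taken the short way round)
course = atan2(Δλ, Δψ) = 145.62°

145.6°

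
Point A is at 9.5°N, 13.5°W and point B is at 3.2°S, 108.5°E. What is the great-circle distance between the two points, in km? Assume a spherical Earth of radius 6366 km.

13564 km

cos σ = sin φ₁ sin φ₂ + cos φ₁ cos φ₂ cos Δλ
      = sin(9.50°)sin(-3.20°) + cos(9.50°)cos(-3.20°)cos(122.00°) = -0.5311
σ = 122.076° → d = Rσ = 6366·2.13064 = 13564 km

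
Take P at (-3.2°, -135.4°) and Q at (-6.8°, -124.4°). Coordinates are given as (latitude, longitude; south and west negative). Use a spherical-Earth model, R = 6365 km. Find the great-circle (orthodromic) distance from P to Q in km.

1281 km

Haversine: a = sin²(Δφ/2)+cos φ₁ cos φ₂ sin²(Δλ/2) = 0.01009;  σ = 2·atan2(√a,√(1−a))
σ = 11.532° → d = Rσ = 6365·0.20128 = 1281 km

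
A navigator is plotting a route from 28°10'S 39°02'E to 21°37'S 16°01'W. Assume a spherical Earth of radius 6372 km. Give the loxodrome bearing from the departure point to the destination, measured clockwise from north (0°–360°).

Δψ = ln[tan(π/4+φ₂/2)/tan(π/4+φ₁/2)] = +0.1261
Δλ = -0.9608 rad (taken the short way round)
course = atan2(Δλ, Δψ) = 277.48°

277.5°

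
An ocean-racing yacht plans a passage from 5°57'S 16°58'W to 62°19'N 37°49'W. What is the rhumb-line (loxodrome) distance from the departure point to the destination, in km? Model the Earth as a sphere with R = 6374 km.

Δψ = ln[tan(π/4+φ₂/2)/tan(π/4+φ₁/2)] = +1.5049;  Δφ = +1.1915 rad,  Δλ = -0.3639 rad
q = Δφ/Δψ = 0.7918
d = R·√(Δφ² + q²Δλ²) = 6374·1.22582 = 7813 km

7813 km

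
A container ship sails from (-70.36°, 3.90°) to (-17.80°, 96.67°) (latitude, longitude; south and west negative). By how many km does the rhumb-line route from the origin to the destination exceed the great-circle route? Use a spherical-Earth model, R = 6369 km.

Great circle: cos σ = sin φ₁ sin φ₂ + cos φ₁ cos φ₂ cos Δλ,  σ = 1.2949 rad → d_gc = 8247.0 km
Rhumb line: Δψ = +1.4382, q = Δφ/Δψ = 0.6379, d_rh = R√(Δφ²+q²Δλ²) = 8797.9 km
Excess = 8797.9 − 8247.0 = 550.9 ≈ 551 km

551 km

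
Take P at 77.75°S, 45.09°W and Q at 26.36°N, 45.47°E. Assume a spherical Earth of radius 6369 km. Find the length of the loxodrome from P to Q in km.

13398 km

Δψ = ln[tan(π/4+φ₂/2)/tan(π/4+φ₁/2)] = +2.7092;  Δφ = +1.8171 rad,  Δλ = +1.5806 rad
q = Δφ/Δψ = 0.6707
d = R·√(Δφ² + q²Δλ²) = 6369·2.10368 = 13398 km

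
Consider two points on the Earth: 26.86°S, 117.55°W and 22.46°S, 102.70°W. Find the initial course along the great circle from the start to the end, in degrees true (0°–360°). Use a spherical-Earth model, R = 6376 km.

θ = atan2( sin Δλ·cos φ₂ ,  cos φ₁ sin φ₂ − sin φ₁ cos φ₂ cos Δλ )
  = atan2(+0.2368, +0.0628) = 75.16°

75.2°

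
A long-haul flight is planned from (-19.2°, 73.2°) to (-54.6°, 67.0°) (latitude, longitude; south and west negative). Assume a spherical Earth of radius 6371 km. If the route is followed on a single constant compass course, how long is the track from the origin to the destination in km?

3972 km

Rhumb course C = atan2(Δλ, Δψ) with Δψ = ln[tan(π/4+φ₂/2)/tan(π/4+φ₁/2)] = -0.8006, Δλ = -0.1082 → C = 187.70°
d = R·|Δφ| / |cos C| = 6371·0.61785 / 0.99099 = 3972 km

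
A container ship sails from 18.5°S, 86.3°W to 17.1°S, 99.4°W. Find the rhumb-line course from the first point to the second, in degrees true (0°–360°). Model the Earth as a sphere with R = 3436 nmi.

276.4°

Δψ = ln[tan(π/4+φ₂/2)/tan(π/4+φ₁/2)] = +0.0257
Δλ = -0.2286 rad (taken the short way round)
course = atan2(Δλ, Δψ) = 276.40°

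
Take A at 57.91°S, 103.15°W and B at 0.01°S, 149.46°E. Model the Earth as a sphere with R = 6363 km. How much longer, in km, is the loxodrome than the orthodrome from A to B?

Great circle: cos σ = sin φ₁ sin φ₂ + cos φ₁ cos φ₂ cos Δλ,  σ = 1.7301 rad → d_gc = 11008.6 km
Rhumb line: Δψ = +1.2460, q = Δφ/Δψ = 0.8110, d_rh = R√(Δφ²+q²Δλ²) = 11614.7 km
Excess = 11614.7 − 11008.6 = 606.1 ≈ 606 km

606 km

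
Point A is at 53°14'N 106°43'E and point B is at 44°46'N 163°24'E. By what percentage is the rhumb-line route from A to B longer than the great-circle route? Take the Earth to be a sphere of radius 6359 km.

2.5%

Great circle: σ = 0.6476 rad → d_gc = Rσ = 4117.9 km
Rhumb: Δφ = -0.1478, Δλ = +0.9893, Δψ = -0.2260, q = Δφ/Δψ = 0.6539 → d_rh = R√(Δφ²+q²Δλ²) = 4219.5 km
Excess = (4219.5 − 4117.9) / 4117.9 = 101.6 / 4117.9 = 2.47% ≈ 2.5%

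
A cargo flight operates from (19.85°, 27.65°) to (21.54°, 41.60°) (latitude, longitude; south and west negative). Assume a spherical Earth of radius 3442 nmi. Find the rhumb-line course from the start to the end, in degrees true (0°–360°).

Δψ = ln[tan(π/4+φ₂/2)/tan(π/4+φ₁/2)] = +0.0315
Δλ = +0.2435 rad (taken the short way round)
course = atan2(Δλ, Δψ) = 82.62°

82.6°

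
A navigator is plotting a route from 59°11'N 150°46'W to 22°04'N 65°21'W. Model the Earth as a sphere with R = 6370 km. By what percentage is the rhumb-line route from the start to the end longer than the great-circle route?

Great circle: σ = 1.2019 rad → d_gc = Rσ = 7656.1 km
Rhumb: Δφ = -0.6478, Δλ = +1.4908, Δψ = -0.8938, q = Δφ/Δψ = 0.7248 → d_rh = R√(Δφ²+q²Δλ²) = 8025.2 km
Excess = (8025.2 − 7656.1) / 7656.1 = 369.1 / 7656.1 = 4.82% ≈ 4.8%

4.8%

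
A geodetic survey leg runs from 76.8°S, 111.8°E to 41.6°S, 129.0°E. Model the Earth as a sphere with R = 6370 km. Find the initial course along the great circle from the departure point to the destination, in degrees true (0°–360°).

θ = atan2( sin Δλ·cos φ₂ ,  cos φ₁ sin φ₂ − sin φ₁ cos φ₂ cos Δλ )
  = atan2(+0.2211, +0.5439) = 22.13°

22.1°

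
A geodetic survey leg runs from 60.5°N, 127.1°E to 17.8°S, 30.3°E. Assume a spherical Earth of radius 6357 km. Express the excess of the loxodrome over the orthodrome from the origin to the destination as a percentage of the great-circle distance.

3.0%

Great circle: σ = 1.8982 rad → d_gc = Rσ = 12066.8 km
Rhumb: Δφ = -1.3666, Δλ = -1.6895, Δψ = -1.6503, q = Δφ/Δψ = 0.8281 → d_rh = R√(Δφ²+q²Δλ²) = 12432.4 km
Excess = (12432.4 − 12066.8) / 12066.8 = 365.6 / 12066.8 = 3.03% ≈ 3.0%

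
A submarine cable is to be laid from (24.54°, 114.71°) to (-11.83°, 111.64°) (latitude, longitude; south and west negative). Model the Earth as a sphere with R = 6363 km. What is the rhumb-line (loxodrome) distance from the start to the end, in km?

4053 km

Rhumb course C = atan2(Δλ, Δψ) with Δψ = ln[tan(π/4+φ₂/2)/tan(π/4+φ₁/2)] = -0.6500, Δλ = -0.0536 → C = 184.71°
d = R·|Δφ| / |cos C| = 6363·0.63478 / 0.99662 = 4053 km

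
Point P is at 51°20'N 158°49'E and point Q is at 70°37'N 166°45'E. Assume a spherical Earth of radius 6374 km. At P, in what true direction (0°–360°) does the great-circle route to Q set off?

N = sin Δλ·cos φ₂ = +0.0458;  D = cos φ₁ sin φ₂ − sin φ₁ cos φ₂ cos Δλ = +0.3327
initial course = atan2(N, D) = 7.84°

7.8°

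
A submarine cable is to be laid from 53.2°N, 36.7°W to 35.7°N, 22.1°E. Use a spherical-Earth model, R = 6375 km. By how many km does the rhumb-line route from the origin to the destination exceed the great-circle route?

Great circle: cos σ = sin φ₁ sin φ₂ + cos φ₁ cos φ₂ cos Δλ,  σ = 0.7681 rad → d_gc = 4896.4 km
Rhumb line: Δψ = -0.4328, q = Δφ/Δψ = 0.7057, d_rh = R√(Δφ²+q²Δλ²) = 5010.5 km
Excess = 5010.5 − 4896.4 = 114.1 ≈ 114 km

114 km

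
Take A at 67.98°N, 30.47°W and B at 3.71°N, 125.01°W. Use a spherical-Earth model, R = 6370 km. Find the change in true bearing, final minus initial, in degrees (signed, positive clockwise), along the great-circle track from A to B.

-73.6°

Initial bearing θ₁ = atan2(sin Δλ cos φ₂, cos φ₁ sin φ₂ − sin φ₁ cos φ₂ cos Δλ) = 275.60°
Final bearing θ₂ = (initial bearing from the destination back to the start) + 180° = 201.96°
Δθ = θ₂ − θ₁ = -73.6°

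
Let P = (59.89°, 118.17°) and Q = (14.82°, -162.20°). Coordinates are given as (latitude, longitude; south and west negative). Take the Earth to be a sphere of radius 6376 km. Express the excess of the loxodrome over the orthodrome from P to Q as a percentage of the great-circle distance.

3.7%

Great circle: σ = 1.2571 rad → d_gc = Rσ = 8015.3 km
Rhumb: Δφ = -0.7866, Δλ = +1.3898, Δψ = -1.0515, q = Δφ/Δψ = 0.7481 → d_rh = R√(Δφ²+q²Δλ²) = 8312.5 km
Excess = (8312.5 − 8015.3) / 8015.3 = 297.2 / 8015.3 = 3.71% ≈ 3.7%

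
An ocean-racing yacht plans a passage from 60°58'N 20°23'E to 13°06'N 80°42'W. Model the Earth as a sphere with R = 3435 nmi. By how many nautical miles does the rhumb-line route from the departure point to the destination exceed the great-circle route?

326 nmi

Great circle: cos σ = sin φ₁ sin φ₂ + cos φ₁ cos φ₂ cos Δλ,  σ = 1.4633 rad → d_gc = 5026.4 nmi
Rhumb line: Δψ = -1.1205, q = Δφ/Δψ = 0.7456, d_rh = R√(Δφ²+q²Δλ²) = 5352.5 nmi
Excess = 5352.5 − 5026.4 = 326.1 ≈ 326 nmi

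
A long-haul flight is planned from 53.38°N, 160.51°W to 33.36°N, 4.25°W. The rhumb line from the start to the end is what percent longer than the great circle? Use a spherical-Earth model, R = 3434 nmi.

Great circle: σ = 1.5855 rad → d_gc = Rσ = 5444.6 nmi
Rhumb: Δφ = -0.3494, Δλ = +2.7273, Δψ = -0.4877, q = Δφ/Δψ = 0.7165 → d_rh = R√(Δφ²+q²Δλ²) = 6816.7 nmi
Excess = (6816.7 − 5444.6) / 5444.6 = 1372.1 / 5444.6 = 25.20% ≈ 25.2%

25.2%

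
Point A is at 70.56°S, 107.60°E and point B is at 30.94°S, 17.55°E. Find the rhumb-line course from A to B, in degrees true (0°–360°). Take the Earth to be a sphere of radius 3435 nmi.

Δψ = ln[tan(π/4+φ₂/2)/tan(π/4+φ₁/2)] = +1.1960
Δλ = -1.5717 rad (taken the short way round)
course = atan2(Δλ, Δψ) = 307.27°

307.3°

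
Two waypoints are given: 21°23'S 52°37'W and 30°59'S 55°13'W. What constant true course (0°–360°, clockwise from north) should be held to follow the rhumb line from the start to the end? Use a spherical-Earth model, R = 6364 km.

193.6°

Meridional parts: M(φ₁)=-0.3822, M(φ₂)=-0.5692 → ΔM = -0.1870;  Δλ = -0.0454 rad
tan C = Δλ / ΔM = +0.2426 → C = 193.64°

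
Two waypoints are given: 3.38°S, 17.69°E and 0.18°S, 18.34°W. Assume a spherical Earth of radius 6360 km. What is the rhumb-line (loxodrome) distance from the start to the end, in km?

Rhumb course C = atan2(Δλ, Δψ) with Δψ = ln[tan(π/4+φ₂/2)/tan(π/4+φ₁/2)] = +0.0559, Δλ = -0.6288 → C = 275.08°
d = R·|Δφ| / |cos C| = 6360·0.05585 / 0.08852 = 4013 km

4013 km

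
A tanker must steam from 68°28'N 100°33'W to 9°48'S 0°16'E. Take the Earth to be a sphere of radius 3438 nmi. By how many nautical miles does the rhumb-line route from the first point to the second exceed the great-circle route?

327 nmi

Great circle: cos σ = sin φ₁ sin φ₂ + cos φ₁ cos φ₂ cos Δλ,  σ = 1.7990 rad → d_gc = 6184.9 nmi
Rhumb line: Δψ = -1.8318, q = Δφ/Δψ = 0.7457, d_rh = R√(Δφ²+q²Δλ²) = 6512.1 nmi
Excess = 6512.1 − 6184.9 = 327.2 ≈ 327 nmi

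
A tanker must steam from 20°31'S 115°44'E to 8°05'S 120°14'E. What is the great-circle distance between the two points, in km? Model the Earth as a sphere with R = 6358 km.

1462 km

cos σ = sin φ₁ sin φ₂ + cos φ₁ cos φ₂ cos Δλ
      = sin(-20.52°)sin(-8.08°) + cos(-20.52°)cos(-8.08°)cos(4.50°) = 0.9737
σ = 13.172° → d = Rσ = 6358·0.22990 = 1462 km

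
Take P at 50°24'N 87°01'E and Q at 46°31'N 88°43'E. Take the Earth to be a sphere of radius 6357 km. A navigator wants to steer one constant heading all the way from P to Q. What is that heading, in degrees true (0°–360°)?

Δψ = ln[tan(π/4+φ₂/2)/tan(π/4+φ₁/2)] = -0.1023
Δλ = +0.0297 rad (taken the short way round)
course = atan2(Δλ, Δψ) = 163.82°

163.8°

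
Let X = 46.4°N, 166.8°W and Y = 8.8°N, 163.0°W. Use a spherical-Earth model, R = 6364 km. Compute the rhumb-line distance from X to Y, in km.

4192 km

Δψ = ln[tan(π/4+φ₂/2)/tan(π/4+φ₁/2)] = -0.7622;  Δφ = -0.6562 rad,  Δλ = +0.0663 rad
q = Δφ/Δψ = 0.8610
d = R·√(Δφ² + q²Δλ²) = 6364·0.65872 = 4192 km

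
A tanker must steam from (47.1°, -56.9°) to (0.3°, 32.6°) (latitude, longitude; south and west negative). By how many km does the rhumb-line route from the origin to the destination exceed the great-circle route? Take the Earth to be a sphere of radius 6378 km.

236 km

Great circle: cos σ = sin φ₁ sin φ₂ + cos φ₁ cos φ₂ cos Δλ,  σ = 1.5610 rad → d_gc = 9956.2 km
Rhumb line: Δψ = -0.9290, q = Δφ/Δψ = 0.8793, d_rh = R√(Δφ²+q²Δλ²) = 10192.2 km
Excess = 10192.2 − 9956.2 = 236.0 ≈ 236 km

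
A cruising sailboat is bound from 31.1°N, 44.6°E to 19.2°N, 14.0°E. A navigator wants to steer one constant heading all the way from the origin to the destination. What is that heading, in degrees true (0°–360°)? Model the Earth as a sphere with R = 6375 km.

Δψ = ln[tan(π/4+φ₂/2)/tan(π/4+φ₁/2)] = -0.2300
Δλ = -0.5341 rad (taken the short way round)
course = atan2(Δλ, Δψ) = 246.70°

246.7°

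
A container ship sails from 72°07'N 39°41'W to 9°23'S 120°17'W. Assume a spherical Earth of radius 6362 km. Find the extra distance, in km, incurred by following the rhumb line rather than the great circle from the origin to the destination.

Great circle: cos σ = sin φ₁ sin φ₂ + cos φ₁ cos φ₂ cos Δλ,  σ = 1.6767 rad → d_gc = 10667.0 km
Rhumb line: Δψ = -2.0138, q = Δφ/Δψ = 0.7063, d_rh = R√(Δφ²+q²Δλ²) = 11038.8 km
Excess = 11038.8 − 10667.0 = 371.8 ≈ 372 km

372 km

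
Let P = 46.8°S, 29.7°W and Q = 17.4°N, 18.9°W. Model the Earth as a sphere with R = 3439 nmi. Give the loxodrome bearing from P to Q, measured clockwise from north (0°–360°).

8.7°

Δψ = ln[tan(π/4+φ₂/2)/tan(π/4+φ₁/2)] = +1.2350
Δλ = +0.1885 rad (taken the short way round)
course = atan2(Δλ, Δψ) = 8.68°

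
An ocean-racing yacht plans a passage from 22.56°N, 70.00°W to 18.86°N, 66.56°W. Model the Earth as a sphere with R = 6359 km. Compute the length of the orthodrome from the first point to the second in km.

544 km

cos σ = sin φ₁ sin φ₂ + cos φ₁ cos φ₂ cos Δλ
      = sin(22.56°)sin(18.86°) + cos(22.56°)cos(18.86°)cos(3.44°) = 0.9963
σ = 4.903° → d = Rσ = 6359·0.08557 = 544 km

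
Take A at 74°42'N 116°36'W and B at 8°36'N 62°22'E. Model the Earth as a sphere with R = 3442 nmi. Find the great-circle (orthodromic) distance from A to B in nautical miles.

Haversine: a = sin²(Δφ/2)+cos φ₁ cos φ₂ sin²(Δλ/2) = 0.55831;  σ = 2·atan2(√a,√(1−a))
σ = 96.698° → d = Rσ = 3442·1.68769 = 5809 nmi

5809 nmi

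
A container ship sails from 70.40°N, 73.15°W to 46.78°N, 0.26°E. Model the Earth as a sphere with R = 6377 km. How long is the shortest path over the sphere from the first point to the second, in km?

4589 km

cos σ = sin φ₁ sin φ₂ + cos φ₁ cos φ₂ cos Δλ
      = sin(70.40°)sin(46.78°) + cos(70.40°)cos(46.78°)cos(73.41°) = 0.7521
σ = 41.228° → d = Rσ = 6377·0.71956 = 4589 km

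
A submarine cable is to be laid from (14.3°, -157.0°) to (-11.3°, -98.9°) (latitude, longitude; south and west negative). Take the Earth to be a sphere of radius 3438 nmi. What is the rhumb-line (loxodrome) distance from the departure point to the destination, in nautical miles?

Rhumb course C = atan2(Δλ, Δψ) with Δψ = ln[tan(π/4+φ₂/2)/tan(π/4+φ₁/2)] = -0.4507, Δλ = +1.0140 → C = 113.96°
d = R·|Δφ| / |cos C| = 3438·0.44680 / 0.40617 = 3782 nmi

3782 nmi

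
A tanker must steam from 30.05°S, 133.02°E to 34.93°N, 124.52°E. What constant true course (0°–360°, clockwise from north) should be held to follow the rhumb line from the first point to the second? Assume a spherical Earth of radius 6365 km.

353.0°

Δψ = ln[tan(π/4+φ₂/2)/tan(π/4+φ₁/2)] = +1.2017
Δλ = -0.1484 rad (taken the short way round)
course = atan2(Δλ, Δψ) = 352.96°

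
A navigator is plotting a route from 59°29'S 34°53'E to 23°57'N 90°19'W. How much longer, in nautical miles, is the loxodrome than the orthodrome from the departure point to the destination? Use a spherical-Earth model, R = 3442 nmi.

379 nmi

Great circle: cos σ = sin φ₁ sin φ₂ + cos φ₁ cos φ₂ cos Δλ,  σ = 2.2360 rad → d_gc = 7696.3 nmi
Rhumb line: Δψ = +1.7298, q = Δφ/Δψ = 0.8418, d_rh = R√(Δφ²+q²Δλ²) = 8075.3 nmi
Excess = 8075.3 − 7696.3 = 379.0 ≈ 379 nmi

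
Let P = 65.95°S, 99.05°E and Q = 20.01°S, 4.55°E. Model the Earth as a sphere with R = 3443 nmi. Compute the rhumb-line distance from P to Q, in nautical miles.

Δψ = ln[tan(π/4+φ₂/2)/tan(π/4+φ₁/2)] = +1.1898;  Δφ = +0.8018 rad,  Δλ = -1.6493 rad
q = Δφ/Δψ = 0.6739
d = R·√(Δφ² + q²Δλ²) = 3443·1.37048 = 4719 nmi

4719 nmi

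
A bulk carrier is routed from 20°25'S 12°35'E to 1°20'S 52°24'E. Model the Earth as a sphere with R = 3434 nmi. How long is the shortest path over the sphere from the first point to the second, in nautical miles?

2595 nmi

Haversine: a = sin²(Δφ/2)+cos φ₁ cos φ₂ sin²(Δλ/2) = 0.13612;  σ = 2·atan2(√a,√(1−a))
σ = 43.300° → d = Rσ = 3434·0.75573 = 2595 nmi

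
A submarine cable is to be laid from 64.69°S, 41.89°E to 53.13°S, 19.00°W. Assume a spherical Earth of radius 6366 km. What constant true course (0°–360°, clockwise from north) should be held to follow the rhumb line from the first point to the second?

290.4°

Δψ = ln[tan(π/4+φ₂/2)/tan(π/4+φ₁/2)] = +0.3951
Δλ = -1.0627 rad (taken the short way round)
course = atan2(Δλ, Δψ) = 290.39°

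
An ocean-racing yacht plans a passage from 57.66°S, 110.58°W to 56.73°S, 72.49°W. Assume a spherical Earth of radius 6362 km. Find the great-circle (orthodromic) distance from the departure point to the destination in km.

cos σ = sin φ₁ sin φ₂ + cos φ₁ cos φ₂ cos Δλ
      = sin(-57.66°)sin(-56.73°) + cos(-57.66°)cos(-56.73°)cos(38.09°) = 0.9374
σ = 20.385° → d = Rσ = 6362·0.35578 = 2264 km

2264 km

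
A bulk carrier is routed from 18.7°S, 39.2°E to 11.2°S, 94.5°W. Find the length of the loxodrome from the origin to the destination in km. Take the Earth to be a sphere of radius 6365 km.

Rhumb course C = atan2(Δλ, Δψ) with Δψ = ln[tan(π/4+φ₂/2)/tan(π/4+φ₁/2)] = +0.1356, Δλ = -2.3335 → C = 273.33°
d = R·|Δφ| / |cos C| = 6365·0.13090 / 0.05801 = 14362 km

14362 km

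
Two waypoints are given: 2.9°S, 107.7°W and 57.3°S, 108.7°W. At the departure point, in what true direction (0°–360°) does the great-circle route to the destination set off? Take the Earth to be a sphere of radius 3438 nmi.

θ = atan2( sin Δλ·cos φ₂ ,  cos φ₁ sin φ₂ − sin φ₁ cos φ₂ cos Δλ )
  = atan2(-0.0094, -0.8131) = 180.66°

180.7°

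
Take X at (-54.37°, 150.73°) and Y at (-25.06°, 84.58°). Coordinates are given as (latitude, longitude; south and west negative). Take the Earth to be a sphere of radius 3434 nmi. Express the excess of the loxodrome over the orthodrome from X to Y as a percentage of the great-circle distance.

Great circle: σ = 0.9792 rad → d_gc = Rσ = 3362.7 nmi
Rhumb: Δφ = +0.5116, Δλ = -1.1545, Δψ = +0.6832, q = Δφ/Δψ = 0.7488 → d_rh = R√(Δφ²+q²Δλ²) = 3449.5 nmi
Excess = (3449.5 − 3362.7) / 3362.7 = 86.8 / 3362.7 = 2.58% ≈ 2.6%

2.6%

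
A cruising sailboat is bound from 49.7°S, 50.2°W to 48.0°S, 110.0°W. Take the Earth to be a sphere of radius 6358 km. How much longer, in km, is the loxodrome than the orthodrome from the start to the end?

Great circle: cos σ = sin φ₁ sin φ₂ + cos φ₁ cos φ₂ cos Δλ,  σ = 0.6689 rad → d_gc = 4253.2 km
Rhumb line: Δψ = +0.0451, q = Δφ/Δψ = 0.6579, d_rh = R√(Δφ²+q²Δλ²) = 4370.1 km
Excess = 4370.1 − 4253.2 = 116.9 ≈ 117 km

117 km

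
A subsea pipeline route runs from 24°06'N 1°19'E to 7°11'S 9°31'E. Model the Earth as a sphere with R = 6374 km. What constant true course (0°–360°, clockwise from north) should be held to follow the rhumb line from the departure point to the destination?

Δψ = ln[tan(π/4+φ₂/2)/tan(π/4+φ₁/2)] = -0.5593
Δλ = +0.1431 rad (taken the short way round)
course = atan2(Δλ, Δψ) = 165.65°

165.6°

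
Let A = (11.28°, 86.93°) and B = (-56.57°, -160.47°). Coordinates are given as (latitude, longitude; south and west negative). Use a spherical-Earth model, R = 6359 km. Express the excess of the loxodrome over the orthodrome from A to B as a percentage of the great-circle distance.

Great circle: σ = 1.9507 rad → d_gc = Rσ = 12404.8 km
Rhumb: Δφ = -1.1842, Δλ = +1.9652, Δψ = -1.4011, q = Δφ/Δψ = 0.8452 → d_rh = R√(Δφ²+q²Δλ²) = 12971.7 km
Excess = (12971.7 − 12404.8) / 12404.8 = 566.9 / 12404.8 = 4.57% ≈ 4.6%

4.6%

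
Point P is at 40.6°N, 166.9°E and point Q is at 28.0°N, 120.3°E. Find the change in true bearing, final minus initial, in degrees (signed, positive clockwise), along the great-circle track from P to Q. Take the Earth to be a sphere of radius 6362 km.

-27.4°

At departure: θ₁ = atan2(sin Δλ cos φ₂, cos φ₁ sin φ₂ − sin φ₁ cos φ₂ cos Δλ) = 266.58°
At arrival: θ₂ = atan2(sin Δλ cos φ₁, −cos φ₂ sin φ₁ + sin φ₂ cos φ₁ cos Δλ) = 239.14°
Δθ = θ₂ − θ₁ = -27.4°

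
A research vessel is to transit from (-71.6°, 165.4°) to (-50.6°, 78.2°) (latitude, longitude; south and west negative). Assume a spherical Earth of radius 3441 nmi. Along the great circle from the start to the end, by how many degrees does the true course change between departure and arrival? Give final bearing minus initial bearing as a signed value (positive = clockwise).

+80.6°

Initial bearing θ₁ = atan2(sin Δλ cos φ₂, cos φ₁ sin φ₂ − sin φ₁ cos φ₂ cos Δλ) = 251.31°
Final bearing θ₂ = (initial bearing from the destination back to the start) + 180° = 331.90°
Δθ = θ₂ − θ₁ = +80.6°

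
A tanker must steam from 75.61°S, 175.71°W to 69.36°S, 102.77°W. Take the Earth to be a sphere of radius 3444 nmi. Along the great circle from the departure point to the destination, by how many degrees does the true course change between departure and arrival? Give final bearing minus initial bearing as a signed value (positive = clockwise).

-70.4°

At departure: θ₁ = atan2(sin Δλ cos φ₂, cos φ₁ sin φ₂ − sin φ₁ cos φ₂ cos Δλ) = 111.45°
At arrival: θ₂ = atan2(sin Δλ cos φ₁, −cos φ₂ sin φ₁ + sin φ₂ cos φ₁ cos Δλ) = 41.01°
Δθ = θ₂ − θ₁ = -70.4°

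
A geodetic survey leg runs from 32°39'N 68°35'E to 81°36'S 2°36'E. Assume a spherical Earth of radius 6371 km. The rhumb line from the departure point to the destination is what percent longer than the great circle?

2.0%

Great circle: σ = 2.0756 rad → d_gc = Rσ = 13223.8 km
Rhumb: Δφ = -1.9940, Δλ = -1.1516, Δψ = -3.2148, q = Δφ/Δψ = 0.6203 → d_rh = R√(Δφ²+q²Δλ²) = 13494.5 km
Excess = (13494.5 − 13223.8) / 13223.8 = 270.7 / 13223.8 = 2.047% ≈ 2.0%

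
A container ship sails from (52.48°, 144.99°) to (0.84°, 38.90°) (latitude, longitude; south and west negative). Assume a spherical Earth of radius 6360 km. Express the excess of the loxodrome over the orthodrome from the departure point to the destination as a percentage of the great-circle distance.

4.6%

Great circle: σ = 1.7286 rad → d_gc = Rσ = 10993.9 km
Rhumb: Δφ = -0.9013, Δλ = -1.8516, Δψ = -1.0652, q = Δφ/Δψ = 0.8461 → d_rh = R√(Δφ²+q²Δλ²) = 11495.5 km
Excess = (11495.5 − 10993.9) / 10993.9 = 501.6 / 10993.9 = 4.56% ≈ 4.6%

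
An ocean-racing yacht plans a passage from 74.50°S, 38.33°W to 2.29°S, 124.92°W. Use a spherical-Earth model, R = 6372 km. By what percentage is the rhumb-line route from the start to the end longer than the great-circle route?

Great circle: σ = 1.5164 rad → d_gc = Rσ = 9662.4 km
Rhumb: Δφ = +1.2603, Δλ = -1.5113, Δψ = +1.9544, q = Δφ/Δψ = 0.6448 → d_rh = R√(Δφ²+q²Δλ²) = 10151.5 km
Excess = (10151.5 − 9662.4) / 9662.4 = 489.1 / 9662.4 = 5.06% ≈ 5.1%

5.1%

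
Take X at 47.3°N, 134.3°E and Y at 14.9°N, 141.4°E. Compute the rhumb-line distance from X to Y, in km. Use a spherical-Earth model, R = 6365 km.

Δψ = ln[tan(π/4+φ₂/2)/tan(π/4+φ₁/2)] = -0.6763;  Δφ = -0.5655 rad,  Δλ = +0.1239 rad
q = Δφ/Δψ = 0.8362
d = R·√(Δφ² + q²Δλ²) = 6365·0.57490 = 3659 km

3659 km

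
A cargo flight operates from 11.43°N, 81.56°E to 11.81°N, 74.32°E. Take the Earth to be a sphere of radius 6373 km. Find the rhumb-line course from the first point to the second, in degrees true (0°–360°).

Δψ = ln[tan(π/4+φ₂/2)/tan(π/4+φ₁/2)] = +0.0068
Δλ = -0.1264 rad (taken the short way round)
course = atan2(Δλ, Δψ) = 273.07°

273.1°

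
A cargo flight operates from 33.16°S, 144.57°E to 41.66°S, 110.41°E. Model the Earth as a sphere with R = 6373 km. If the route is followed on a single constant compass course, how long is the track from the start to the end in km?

Δψ = ln[tan(π/4+φ₂/2)/tan(π/4+φ₁/2)] = -0.1871;  Δφ = -0.1484 rad,  Δλ = -0.5962 rad
q = Δφ/Δψ = 0.7927
d = R·√(Δφ² + q²Δλ²) = 6373·0.49536 = 3157 km

3157 km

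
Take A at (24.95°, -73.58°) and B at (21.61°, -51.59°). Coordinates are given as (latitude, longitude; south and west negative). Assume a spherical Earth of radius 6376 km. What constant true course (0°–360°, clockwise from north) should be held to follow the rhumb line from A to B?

99.4°

Δψ = ln[tan(π/4+φ₂/2)/tan(π/4+φ₁/2)] = -0.0635
Δλ = +0.3838 rad (taken the short way round)
course = atan2(Δλ, Δψ) = 99.39°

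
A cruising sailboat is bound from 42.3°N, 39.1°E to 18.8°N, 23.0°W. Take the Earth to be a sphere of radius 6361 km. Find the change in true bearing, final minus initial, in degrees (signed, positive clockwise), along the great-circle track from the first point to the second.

Initial bearing θ₁ = atan2(sin Δλ cos φ₂, cos φ₁ sin φ₂ − sin φ₁ cos φ₂ cos Δλ) = 265.91°
Final bearing θ₂ = (initial bearing from the destination back to the start) + 180° = 231.20°
Δθ = θ₂ − θ₁ = -34.7°

-34.7°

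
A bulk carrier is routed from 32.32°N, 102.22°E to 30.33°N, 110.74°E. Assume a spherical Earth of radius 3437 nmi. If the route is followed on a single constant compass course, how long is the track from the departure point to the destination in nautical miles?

Δψ = ln[tan(π/4+φ₂/2)/tan(π/4+φ₁/2)] = -0.0407;  Δφ = -0.0347 rad,  Δλ = +0.1487 rad
q = Δφ/Δψ = 0.8542
d = R·√(Δφ² + q²Δλ²) = 3437·0.13168 = 453 nmi

453 nmi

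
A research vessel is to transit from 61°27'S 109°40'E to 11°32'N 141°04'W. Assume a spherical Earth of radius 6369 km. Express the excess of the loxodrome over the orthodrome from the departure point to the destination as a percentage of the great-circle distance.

5.0%

Great circle: σ = 1.9072 rad → d_gc = Rσ = 12147.3 km
Rhumb: Δφ = +1.2738, Δλ = +1.9071, Δψ = +1.5714, q = Δφ/Δψ = 0.8106 → d_rh = R√(Δφ²+q²Δλ²) = 12757.7 km
Excess = (12757.7 − 12147.3) / 12147.3 = 610.4 / 12147.3 = 5.02% ≈ 5.0%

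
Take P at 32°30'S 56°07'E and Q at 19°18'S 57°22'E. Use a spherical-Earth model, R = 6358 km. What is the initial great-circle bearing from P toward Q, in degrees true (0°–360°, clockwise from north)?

5.2°

N = sin Δλ·cos φ₂ = +0.0206;  D = cos φ₁ sin φ₂ − sin φ₁ cos φ₂ cos Δλ = +0.2282
initial course = atan2(N, D) = 5.15°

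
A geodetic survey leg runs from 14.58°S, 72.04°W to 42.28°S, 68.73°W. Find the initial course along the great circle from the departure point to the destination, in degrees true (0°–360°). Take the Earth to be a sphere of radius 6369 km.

θ = atan2( sin Δλ·cos φ₂ ,  cos φ₁ sin φ₂ − sin φ₁ cos φ₂ cos Δλ )
  = atan2(+0.0427, -0.4652) = 174.75°

174.8°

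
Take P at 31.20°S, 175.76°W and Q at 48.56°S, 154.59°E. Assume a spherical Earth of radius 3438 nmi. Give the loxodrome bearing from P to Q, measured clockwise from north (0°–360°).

Δψ = ln[tan(π/4+φ₂/2)/tan(π/4+φ₁/2)] = -0.3985
Δλ = -0.5175 rad (taken the short way round)
course = atan2(Δλ, Δψ) = 232.40°

232.4°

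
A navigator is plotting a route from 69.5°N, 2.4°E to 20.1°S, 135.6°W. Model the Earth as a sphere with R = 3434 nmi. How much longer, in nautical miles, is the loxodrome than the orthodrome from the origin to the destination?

Great circle: cos σ = sin φ₁ sin φ₂ + cos φ₁ cos φ₂ cos Δλ,  σ = 2.1728 rad → d_gc = 7461.4 nmi
Rhumb line: Δψ = -2.0684, q = Δφ/Δψ = 0.7560, d_rh = R√(Δφ²+q²Δλ²) = 8242.6 nmi
Excess = 8242.6 − 7461.4 = 781.2 ≈ 781 nmi

781 nmi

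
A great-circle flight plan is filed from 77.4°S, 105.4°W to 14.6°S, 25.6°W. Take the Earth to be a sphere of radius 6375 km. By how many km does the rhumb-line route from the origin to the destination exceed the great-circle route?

Great circle: cos σ = sin φ₁ sin φ₂ + cos φ₁ cos φ₂ cos Δλ,  σ = 1.2835 rad → d_gc = 8182.2 km
Rhumb line: Δψ = +1.9460, q = Δφ/Δψ = 0.5632, d_rh = R√(Δφ²+q²Δλ²) = 8592.6 km
Excess = 8592.6 − 8182.2 = 410.4 ≈ 410 km

410 km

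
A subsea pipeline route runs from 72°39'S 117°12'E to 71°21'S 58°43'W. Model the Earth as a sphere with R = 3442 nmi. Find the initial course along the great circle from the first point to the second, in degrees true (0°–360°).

N = sin Δλ·cos φ₂ = -0.0228;  D = cos φ₁ sin φ₂ − sin φ₁ cos φ₂ cos Δλ = -0.5870
initial course = atan2(N, D) = 182.22°

182.2°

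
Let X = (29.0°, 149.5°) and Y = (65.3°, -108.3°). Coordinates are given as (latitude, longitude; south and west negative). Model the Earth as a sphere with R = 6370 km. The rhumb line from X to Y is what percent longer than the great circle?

Great circle: σ = 1.1991 rad → d_gc = Rσ = 7638.1 km
Rhumb: Δφ = +0.6336, Δλ = +1.7837, Δψ = +0.9897, q = Δφ/Δψ = 0.6402 → d_rh = R√(Δφ²+q²Δλ²) = 8318.4 km
Excess = (8318.4 − 7638.1) / 7638.1 = 680.3 / 7638.1 = 8.91% ≈ 8.9%

8.9%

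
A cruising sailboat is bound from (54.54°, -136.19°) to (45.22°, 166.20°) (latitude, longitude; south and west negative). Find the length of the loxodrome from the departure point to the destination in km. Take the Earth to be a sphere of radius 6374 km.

Δψ = ln[tan(π/4+φ₂/2)/tan(π/4+φ₁/2)] = -0.2535;  Δφ = -0.1627 rad,  Δλ = -1.0055 rad
q = Δφ/Δψ = 0.6417
d = R·√(Δφ² + q²Δλ²) = 6374·0.66538 = 4241 km

4241 km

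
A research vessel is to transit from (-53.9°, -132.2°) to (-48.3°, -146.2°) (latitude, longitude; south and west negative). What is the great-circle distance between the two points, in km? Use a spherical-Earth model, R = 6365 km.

Haversine: a = sin²(Δφ/2)+cos φ₁ cos φ₂ sin²(Δλ/2) = 0.00821;  σ = 2·atan2(√a,√(1−a))
σ = 10.396° → d = Rσ = 6365·0.18144 = 1155 km

1155 km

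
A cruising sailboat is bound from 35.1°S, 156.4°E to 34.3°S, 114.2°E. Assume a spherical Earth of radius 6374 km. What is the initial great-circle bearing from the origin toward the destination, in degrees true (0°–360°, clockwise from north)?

N = sin Δλ·cos φ₂ = -0.5549;  D = cos φ₁ sin φ₂ − sin φ₁ cos φ₂ cos Δλ = -0.1092
initial course = atan2(N, D) = 258.87°

258.9°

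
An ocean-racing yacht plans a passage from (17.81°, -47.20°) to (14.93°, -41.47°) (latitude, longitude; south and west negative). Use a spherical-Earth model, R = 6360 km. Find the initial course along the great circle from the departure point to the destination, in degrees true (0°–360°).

116.8°

N = sin Δλ·cos φ₂ = +0.0965;  D = cos φ₁ sin φ₂ − sin φ₁ cos φ₂ cos Δλ = -0.0488
initial course = atan2(N, D) = 116.82°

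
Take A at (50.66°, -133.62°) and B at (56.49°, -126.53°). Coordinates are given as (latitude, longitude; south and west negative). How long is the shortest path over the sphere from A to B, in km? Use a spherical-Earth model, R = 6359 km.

797 km

Haversine: a = sin²(Δφ/2)+cos φ₁ cos φ₂ sin²(Δλ/2) = 0.00392;  σ = 2·atan2(√a,√(1−a))
σ = 7.183° → d = Rσ = 6359·0.12537 = 797 km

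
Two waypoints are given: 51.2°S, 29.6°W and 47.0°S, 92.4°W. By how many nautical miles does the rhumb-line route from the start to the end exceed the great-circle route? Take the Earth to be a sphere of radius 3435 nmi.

Great circle: cos σ = sin φ₁ sin φ₂ + cos φ₁ cos φ₂ cos Δλ,  σ = 0.6993 rad → d_gc = 2402.0 nmi
Rhumb line: Δψ = +0.1121, q = Δφ/Δψ = 0.6542, d_rh = R√(Δφ²+q²Δλ²) = 2475.9 nmi
Excess = 2475.9 − 2402.0 = 73.9 ≈ 74 nmi

74 nmi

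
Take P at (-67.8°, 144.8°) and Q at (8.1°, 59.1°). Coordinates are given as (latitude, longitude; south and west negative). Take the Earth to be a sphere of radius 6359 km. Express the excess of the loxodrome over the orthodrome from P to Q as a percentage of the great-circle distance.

3.6%

Great circle: σ = 1.6734 rad → d_gc = Rσ = 10641.1 km
Rhumb: Δφ = +1.3247, Δλ = -1.4957, Δψ = +1.7705, q = Δφ/Δψ = 0.7482 → d_rh = R√(Δφ²+q²Δλ²) = 11027.5 km
Excess = (11027.5 − 10641.1) / 10641.1 = 386.4 / 10641.1 = 3.63% ≈ 3.6%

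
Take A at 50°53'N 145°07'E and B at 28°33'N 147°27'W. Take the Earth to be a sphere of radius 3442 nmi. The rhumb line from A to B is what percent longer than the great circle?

Great circle: σ = 0.9478 rad → d_gc = Rσ = 3262.3 nmi
Rhumb: Δφ = -0.3898, Δλ = +1.1769, Δψ = -0.5146, q = Δφ/Δψ = 0.7575 → d_rh = R√(Δφ²+q²Δλ²) = 3349.0 nmi
Excess = (3349.0 − 3262.3) / 3262.3 = 86.7 / 3262.3 = 2.66% ≈ 2.7%

2.7%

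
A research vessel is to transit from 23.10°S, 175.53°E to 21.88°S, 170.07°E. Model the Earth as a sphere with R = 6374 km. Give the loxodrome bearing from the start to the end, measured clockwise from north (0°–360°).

Δψ = ln[tan(π/4+φ₂/2)/tan(π/4+φ₁/2)] = +0.0230
Δλ = -0.0953 rad (taken the short way round)
course = atan2(Δλ, Δψ) = 283.60°

283.6°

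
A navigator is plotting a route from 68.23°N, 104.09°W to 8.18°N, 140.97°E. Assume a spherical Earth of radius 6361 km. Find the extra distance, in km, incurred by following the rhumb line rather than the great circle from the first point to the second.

971 km

Great circle: cos σ = sin φ₁ sin φ₂ + cos φ₁ cos φ₂ cos Δλ,  σ = 1.5935 rad → d_gc = 10136.0 km
Rhumb line: Δψ = -1.5055, q = Δφ/Δψ = 0.6962, d_rh = R√(Δφ²+q²Δλ²) = 11107.1 km
Excess = 11107.1 − 10136.0 = 971.1 ≈ 971 km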